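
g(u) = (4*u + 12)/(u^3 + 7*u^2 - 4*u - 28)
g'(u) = (4*u + 12)*(-3*u^2 - 14*u + 4)/(u^3 + 7*u^2 - 4*u - 28)^2 + 4/(u^3 + 7*u^2 - 4*u - 28)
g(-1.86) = -1.64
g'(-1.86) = 10.18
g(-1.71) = -0.91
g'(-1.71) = 2.35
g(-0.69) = -0.42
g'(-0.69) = 0.05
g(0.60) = -0.52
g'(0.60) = -0.25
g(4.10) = 0.20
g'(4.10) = -0.12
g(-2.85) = 0.04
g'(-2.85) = 0.27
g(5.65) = 0.10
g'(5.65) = -0.04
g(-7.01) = 35.53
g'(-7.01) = 3555.56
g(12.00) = 0.02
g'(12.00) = 0.00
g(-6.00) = -0.38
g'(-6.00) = 0.36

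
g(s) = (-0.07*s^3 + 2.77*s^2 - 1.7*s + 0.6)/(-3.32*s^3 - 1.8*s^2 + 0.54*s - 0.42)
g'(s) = (-0.21*s^2 + 5.54*s - 1.7)/(-3.32*s^3 - 1.8*s^2 + 0.54*s - 0.42) + (9.96*s^2 + 3.6*s - 0.54)*(-0.07*s^3 + 2.77*s^2 - 1.7*s + 0.6)/(-3.32*s^3 - 1.8*s^2 + 0.54*s - 0.42)^2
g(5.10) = -0.11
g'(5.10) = 0.02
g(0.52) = -0.42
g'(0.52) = 0.51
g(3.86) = -0.14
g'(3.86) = 0.03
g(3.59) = -0.15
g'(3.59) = 0.04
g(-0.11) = -1.65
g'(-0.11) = 1.94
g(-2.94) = 0.47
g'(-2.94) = 0.23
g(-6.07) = 0.19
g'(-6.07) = 0.03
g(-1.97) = 0.90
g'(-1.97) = 0.86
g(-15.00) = 0.08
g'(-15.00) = 0.00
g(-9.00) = 0.13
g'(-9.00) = 0.01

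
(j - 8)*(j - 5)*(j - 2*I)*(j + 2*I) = j^4 - 13*j^3 + 44*j^2 - 52*j + 160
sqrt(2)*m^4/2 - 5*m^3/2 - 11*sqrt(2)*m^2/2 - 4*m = m*(m - 4*sqrt(2))*(m + sqrt(2))*(sqrt(2)*m/2 + 1/2)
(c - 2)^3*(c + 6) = c^4 - 24*c^2 + 64*c - 48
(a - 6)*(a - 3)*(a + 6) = a^3 - 3*a^2 - 36*a + 108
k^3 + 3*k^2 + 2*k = k*(k + 1)*(k + 2)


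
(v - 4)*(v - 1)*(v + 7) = v^3 + 2*v^2 - 31*v + 28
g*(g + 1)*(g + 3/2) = g^3 + 5*g^2/2 + 3*g/2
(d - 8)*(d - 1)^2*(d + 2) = d^4 - 8*d^3 - 3*d^2 + 26*d - 16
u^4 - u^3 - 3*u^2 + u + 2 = (u - 2)*(u - 1)*(u + 1)^2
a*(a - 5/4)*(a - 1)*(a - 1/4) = a^4 - 5*a^3/2 + 29*a^2/16 - 5*a/16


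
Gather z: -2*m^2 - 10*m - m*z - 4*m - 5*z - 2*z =-2*m^2 - 14*m + z*(-m - 7)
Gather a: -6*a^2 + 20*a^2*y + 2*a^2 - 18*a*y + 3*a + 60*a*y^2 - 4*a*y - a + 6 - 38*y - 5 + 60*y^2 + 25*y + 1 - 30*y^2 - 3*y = a^2*(20*y - 4) + a*(60*y^2 - 22*y + 2) + 30*y^2 - 16*y + 2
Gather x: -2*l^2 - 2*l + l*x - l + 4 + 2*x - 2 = -2*l^2 - 3*l + x*(l + 2) + 2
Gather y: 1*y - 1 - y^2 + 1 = -y^2 + y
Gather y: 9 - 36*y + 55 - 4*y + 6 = 70 - 40*y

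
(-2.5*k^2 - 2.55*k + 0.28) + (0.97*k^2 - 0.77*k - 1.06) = -1.53*k^2 - 3.32*k - 0.78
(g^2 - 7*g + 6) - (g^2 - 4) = 10 - 7*g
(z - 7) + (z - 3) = 2*z - 10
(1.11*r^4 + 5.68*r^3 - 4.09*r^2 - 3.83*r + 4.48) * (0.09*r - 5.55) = 0.0999*r^5 - 5.6493*r^4 - 31.8921*r^3 + 22.3548*r^2 + 21.6597*r - 24.864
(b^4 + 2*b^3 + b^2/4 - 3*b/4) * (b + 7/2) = b^5 + 11*b^4/2 + 29*b^3/4 + b^2/8 - 21*b/8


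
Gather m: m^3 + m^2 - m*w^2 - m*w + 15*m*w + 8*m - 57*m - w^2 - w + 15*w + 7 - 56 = m^3 + m^2 + m*(-w^2 + 14*w - 49) - w^2 + 14*w - 49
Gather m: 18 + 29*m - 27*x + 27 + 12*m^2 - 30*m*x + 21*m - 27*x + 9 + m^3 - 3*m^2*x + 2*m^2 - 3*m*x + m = m^3 + m^2*(14 - 3*x) + m*(51 - 33*x) - 54*x + 54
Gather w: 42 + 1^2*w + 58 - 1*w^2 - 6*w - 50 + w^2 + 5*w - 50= 0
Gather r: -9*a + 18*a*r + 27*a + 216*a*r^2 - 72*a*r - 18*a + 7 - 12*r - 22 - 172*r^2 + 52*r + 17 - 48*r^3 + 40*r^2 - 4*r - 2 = -48*r^3 + r^2*(216*a - 132) + r*(36 - 54*a)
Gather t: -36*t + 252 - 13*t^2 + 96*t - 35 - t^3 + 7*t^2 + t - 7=-t^3 - 6*t^2 + 61*t + 210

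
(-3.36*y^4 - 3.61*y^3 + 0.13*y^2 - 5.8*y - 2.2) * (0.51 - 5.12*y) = 17.2032*y^5 + 16.7696*y^4 - 2.5067*y^3 + 29.7623*y^2 + 8.306*y - 1.122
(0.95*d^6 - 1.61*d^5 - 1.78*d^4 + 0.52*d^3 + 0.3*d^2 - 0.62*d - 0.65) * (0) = 0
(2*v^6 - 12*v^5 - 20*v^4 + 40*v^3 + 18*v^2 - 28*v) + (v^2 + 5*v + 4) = 2*v^6 - 12*v^5 - 20*v^4 + 40*v^3 + 19*v^2 - 23*v + 4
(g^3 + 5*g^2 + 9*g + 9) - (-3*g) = g^3 + 5*g^2 + 12*g + 9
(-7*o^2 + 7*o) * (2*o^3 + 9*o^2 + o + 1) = -14*o^5 - 49*o^4 + 56*o^3 + 7*o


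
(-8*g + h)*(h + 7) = -8*g*h - 56*g + h^2 + 7*h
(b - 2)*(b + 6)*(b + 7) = b^3 + 11*b^2 + 16*b - 84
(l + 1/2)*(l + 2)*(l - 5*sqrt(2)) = l^3 - 5*sqrt(2)*l^2 + 5*l^2/2 - 25*sqrt(2)*l/2 + l - 5*sqrt(2)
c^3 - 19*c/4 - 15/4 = (c - 5/2)*(c + 1)*(c + 3/2)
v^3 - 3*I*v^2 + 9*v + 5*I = (v - 5*I)*(v + I)^2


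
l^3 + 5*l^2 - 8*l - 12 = (l - 2)*(l + 1)*(l + 6)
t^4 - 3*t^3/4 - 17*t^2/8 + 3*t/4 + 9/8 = (t - 3/2)*(t - 1)*(t + 3/4)*(t + 1)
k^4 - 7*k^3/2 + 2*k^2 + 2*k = k*(k - 2)^2*(k + 1/2)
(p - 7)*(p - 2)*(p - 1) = p^3 - 10*p^2 + 23*p - 14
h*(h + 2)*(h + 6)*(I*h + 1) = I*h^4 + h^3 + 8*I*h^3 + 8*h^2 + 12*I*h^2 + 12*h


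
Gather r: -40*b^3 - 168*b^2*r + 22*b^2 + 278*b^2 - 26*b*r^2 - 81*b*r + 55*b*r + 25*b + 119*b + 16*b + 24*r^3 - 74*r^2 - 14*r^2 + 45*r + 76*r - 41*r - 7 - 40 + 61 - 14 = -40*b^3 + 300*b^2 + 160*b + 24*r^3 + r^2*(-26*b - 88) + r*(-168*b^2 - 26*b + 80)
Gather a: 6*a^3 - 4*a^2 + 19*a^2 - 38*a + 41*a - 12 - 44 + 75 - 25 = 6*a^3 + 15*a^2 + 3*a - 6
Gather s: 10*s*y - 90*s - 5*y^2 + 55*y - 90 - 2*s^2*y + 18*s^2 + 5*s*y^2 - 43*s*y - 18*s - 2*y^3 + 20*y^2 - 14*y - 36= s^2*(18 - 2*y) + s*(5*y^2 - 33*y - 108) - 2*y^3 + 15*y^2 + 41*y - 126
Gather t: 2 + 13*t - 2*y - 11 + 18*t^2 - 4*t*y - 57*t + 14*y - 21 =18*t^2 + t*(-4*y - 44) + 12*y - 30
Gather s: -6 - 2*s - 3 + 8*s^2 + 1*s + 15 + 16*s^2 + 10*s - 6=24*s^2 + 9*s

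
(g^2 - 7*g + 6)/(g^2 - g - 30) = (g - 1)/(g + 5)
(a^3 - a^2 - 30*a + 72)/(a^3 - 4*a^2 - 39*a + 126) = (a - 4)/(a - 7)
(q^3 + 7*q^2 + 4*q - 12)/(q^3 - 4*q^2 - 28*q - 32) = (q^2 + 5*q - 6)/(q^2 - 6*q - 16)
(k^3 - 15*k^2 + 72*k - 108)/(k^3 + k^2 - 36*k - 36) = (k^2 - 9*k + 18)/(k^2 + 7*k + 6)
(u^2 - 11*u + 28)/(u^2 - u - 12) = (u - 7)/(u + 3)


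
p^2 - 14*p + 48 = (p - 8)*(p - 6)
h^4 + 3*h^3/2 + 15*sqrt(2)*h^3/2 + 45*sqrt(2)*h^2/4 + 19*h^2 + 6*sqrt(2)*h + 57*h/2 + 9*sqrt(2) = (h + 3/2)*(h + sqrt(2)/2)*(h + sqrt(2))*(h + 6*sqrt(2))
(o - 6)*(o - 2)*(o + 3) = o^3 - 5*o^2 - 12*o + 36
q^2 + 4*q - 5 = (q - 1)*(q + 5)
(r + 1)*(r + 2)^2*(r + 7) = r^4 + 12*r^3 + 43*r^2 + 60*r + 28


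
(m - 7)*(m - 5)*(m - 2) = m^3 - 14*m^2 + 59*m - 70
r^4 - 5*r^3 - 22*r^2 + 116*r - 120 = (r - 6)*(r - 2)^2*(r + 5)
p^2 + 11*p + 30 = (p + 5)*(p + 6)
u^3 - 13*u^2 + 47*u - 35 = (u - 7)*(u - 5)*(u - 1)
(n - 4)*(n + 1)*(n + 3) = n^3 - 13*n - 12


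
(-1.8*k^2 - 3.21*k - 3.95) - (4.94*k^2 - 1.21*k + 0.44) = -6.74*k^2 - 2.0*k - 4.39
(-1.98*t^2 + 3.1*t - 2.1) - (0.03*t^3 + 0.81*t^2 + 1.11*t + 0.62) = -0.03*t^3 - 2.79*t^2 + 1.99*t - 2.72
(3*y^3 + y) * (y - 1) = 3*y^4 - 3*y^3 + y^2 - y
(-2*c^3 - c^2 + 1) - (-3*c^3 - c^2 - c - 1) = c^3 + c + 2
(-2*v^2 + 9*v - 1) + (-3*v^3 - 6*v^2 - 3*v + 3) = -3*v^3 - 8*v^2 + 6*v + 2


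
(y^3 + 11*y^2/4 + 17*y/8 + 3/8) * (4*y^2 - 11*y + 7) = 4*y^5 - 59*y^3/4 - 21*y^2/8 + 43*y/4 + 21/8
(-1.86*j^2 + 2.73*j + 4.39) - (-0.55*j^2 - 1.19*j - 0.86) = -1.31*j^2 + 3.92*j + 5.25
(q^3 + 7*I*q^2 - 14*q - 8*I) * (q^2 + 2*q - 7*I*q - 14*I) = q^5 + 2*q^4 + 35*q^3 + 70*q^2 + 90*I*q^2 - 56*q + 180*I*q - 112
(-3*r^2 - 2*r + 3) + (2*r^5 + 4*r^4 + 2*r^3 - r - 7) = 2*r^5 + 4*r^4 + 2*r^3 - 3*r^2 - 3*r - 4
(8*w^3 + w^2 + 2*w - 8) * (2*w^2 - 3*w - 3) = 16*w^5 - 22*w^4 - 23*w^3 - 25*w^2 + 18*w + 24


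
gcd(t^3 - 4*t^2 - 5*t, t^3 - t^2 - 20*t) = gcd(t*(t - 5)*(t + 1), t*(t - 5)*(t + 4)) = t^2 - 5*t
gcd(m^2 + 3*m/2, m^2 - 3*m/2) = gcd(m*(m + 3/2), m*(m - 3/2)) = m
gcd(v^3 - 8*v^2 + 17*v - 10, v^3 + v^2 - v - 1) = v - 1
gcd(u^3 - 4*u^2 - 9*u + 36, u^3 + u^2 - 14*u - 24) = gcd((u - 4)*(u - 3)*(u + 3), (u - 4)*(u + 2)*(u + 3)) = u^2 - u - 12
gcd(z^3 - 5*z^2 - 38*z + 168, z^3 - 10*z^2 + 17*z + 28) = z^2 - 11*z + 28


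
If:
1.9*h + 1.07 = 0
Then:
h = -0.56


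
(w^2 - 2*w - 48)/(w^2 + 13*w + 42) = (w - 8)/(w + 7)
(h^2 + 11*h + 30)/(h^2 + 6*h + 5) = (h + 6)/(h + 1)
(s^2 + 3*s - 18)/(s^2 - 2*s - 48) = (s - 3)/(s - 8)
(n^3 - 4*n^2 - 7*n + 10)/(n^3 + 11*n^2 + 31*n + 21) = (n^3 - 4*n^2 - 7*n + 10)/(n^3 + 11*n^2 + 31*n + 21)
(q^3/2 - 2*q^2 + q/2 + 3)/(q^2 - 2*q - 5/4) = 2*(-q^3 + 4*q^2 - q - 6)/(-4*q^2 + 8*q + 5)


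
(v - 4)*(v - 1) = v^2 - 5*v + 4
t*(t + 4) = t^2 + 4*t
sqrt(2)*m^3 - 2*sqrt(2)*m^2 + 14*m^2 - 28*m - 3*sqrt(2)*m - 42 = (m - 3)*(m + 7*sqrt(2))*(sqrt(2)*m + sqrt(2))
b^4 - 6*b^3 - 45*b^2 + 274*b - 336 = (b - 8)*(b - 3)*(b - 2)*(b + 7)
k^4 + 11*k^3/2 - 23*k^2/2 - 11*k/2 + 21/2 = (k - 3/2)*(k - 1)*(k + 1)*(k + 7)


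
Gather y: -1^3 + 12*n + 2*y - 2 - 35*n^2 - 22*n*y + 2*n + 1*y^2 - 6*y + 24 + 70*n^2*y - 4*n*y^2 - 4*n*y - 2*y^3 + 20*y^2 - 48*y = -35*n^2 + 14*n - 2*y^3 + y^2*(21 - 4*n) + y*(70*n^2 - 26*n - 52) + 21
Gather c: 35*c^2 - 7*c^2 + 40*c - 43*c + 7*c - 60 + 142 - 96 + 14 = 28*c^2 + 4*c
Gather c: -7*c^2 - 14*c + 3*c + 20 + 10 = -7*c^2 - 11*c + 30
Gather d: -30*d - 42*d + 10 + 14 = 24 - 72*d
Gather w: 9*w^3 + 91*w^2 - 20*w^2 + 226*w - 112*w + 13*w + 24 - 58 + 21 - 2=9*w^3 + 71*w^2 + 127*w - 15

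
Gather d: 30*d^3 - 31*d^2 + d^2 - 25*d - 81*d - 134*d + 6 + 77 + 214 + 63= 30*d^3 - 30*d^2 - 240*d + 360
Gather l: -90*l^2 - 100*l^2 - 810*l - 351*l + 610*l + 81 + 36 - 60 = -190*l^2 - 551*l + 57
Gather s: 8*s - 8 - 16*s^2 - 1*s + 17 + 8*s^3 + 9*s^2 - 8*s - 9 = 8*s^3 - 7*s^2 - s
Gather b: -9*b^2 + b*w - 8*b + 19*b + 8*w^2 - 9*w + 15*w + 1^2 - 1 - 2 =-9*b^2 + b*(w + 11) + 8*w^2 + 6*w - 2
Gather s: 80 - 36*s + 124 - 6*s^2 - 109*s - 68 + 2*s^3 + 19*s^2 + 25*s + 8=2*s^3 + 13*s^2 - 120*s + 144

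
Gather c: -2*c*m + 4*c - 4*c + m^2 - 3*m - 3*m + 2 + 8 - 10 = -2*c*m + m^2 - 6*m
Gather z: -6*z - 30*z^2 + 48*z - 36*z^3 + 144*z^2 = -36*z^3 + 114*z^2 + 42*z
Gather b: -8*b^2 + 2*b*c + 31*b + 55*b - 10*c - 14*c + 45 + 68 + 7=-8*b^2 + b*(2*c + 86) - 24*c + 120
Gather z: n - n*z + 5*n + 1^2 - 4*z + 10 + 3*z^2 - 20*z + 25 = 6*n + 3*z^2 + z*(-n - 24) + 36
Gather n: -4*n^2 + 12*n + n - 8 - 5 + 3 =-4*n^2 + 13*n - 10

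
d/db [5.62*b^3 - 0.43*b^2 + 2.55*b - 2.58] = 16.86*b^2 - 0.86*b + 2.55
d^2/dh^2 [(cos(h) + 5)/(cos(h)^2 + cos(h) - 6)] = (-9*(1 - cos(2*h))^2*cos(h) - 19*(1 - cos(2*h))^2 - 145*cos(h) - 278*cos(2*h) - 57*cos(3*h) + 2*cos(5*h) + 126)/(4*(cos(h) - 2)^3*(cos(h) + 3)^3)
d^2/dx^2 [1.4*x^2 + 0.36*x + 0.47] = 2.80000000000000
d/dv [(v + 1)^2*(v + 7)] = 3*(v + 1)*(v + 5)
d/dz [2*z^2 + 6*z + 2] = 4*z + 6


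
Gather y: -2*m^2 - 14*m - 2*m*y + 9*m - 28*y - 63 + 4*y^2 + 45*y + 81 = -2*m^2 - 5*m + 4*y^2 + y*(17 - 2*m) + 18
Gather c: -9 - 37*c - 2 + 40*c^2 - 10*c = 40*c^2 - 47*c - 11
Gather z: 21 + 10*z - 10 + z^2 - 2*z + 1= z^2 + 8*z + 12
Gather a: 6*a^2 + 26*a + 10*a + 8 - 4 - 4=6*a^2 + 36*a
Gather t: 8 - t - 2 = 6 - t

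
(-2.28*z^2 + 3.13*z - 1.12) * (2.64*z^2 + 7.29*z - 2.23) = -6.0192*z^4 - 8.358*z^3 + 24.9453*z^2 - 15.1447*z + 2.4976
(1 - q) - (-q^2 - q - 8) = q^2 + 9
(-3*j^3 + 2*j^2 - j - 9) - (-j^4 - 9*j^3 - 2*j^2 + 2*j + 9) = j^4 + 6*j^3 + 4*j^2 - 3*j - 18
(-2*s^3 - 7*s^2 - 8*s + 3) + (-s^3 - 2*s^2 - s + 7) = -3*s^3 - 9*s^2 - 9*s + 10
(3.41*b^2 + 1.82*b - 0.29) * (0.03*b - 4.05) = 0.1023*b^3 - 13.7559*b^2 - 7.3797*b + 1.1745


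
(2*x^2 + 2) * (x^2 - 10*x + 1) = 2*x^4 - 20*x^3 + 4*x^2 - 20*x + 2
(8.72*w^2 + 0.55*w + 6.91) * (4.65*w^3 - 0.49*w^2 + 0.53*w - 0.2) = 40.548*w^5 - 1.7153*w^4 + 36.4836*w^3 - 4.8384*w^2 + 3.5523*w - 1.382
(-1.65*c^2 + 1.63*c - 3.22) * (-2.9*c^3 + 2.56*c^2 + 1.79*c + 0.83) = 4.785*c^5 - 8.951*c^4 + 10.5573*c^3 - 6.695*c^2 - 4.4109*c - 2.6726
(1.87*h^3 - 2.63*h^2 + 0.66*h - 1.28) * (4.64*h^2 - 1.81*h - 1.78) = 8.6768*h^5 - 15.5879*h^4 + 4.4941*h^3 - 2.4524*h^2 + 1.142*h + 2.2784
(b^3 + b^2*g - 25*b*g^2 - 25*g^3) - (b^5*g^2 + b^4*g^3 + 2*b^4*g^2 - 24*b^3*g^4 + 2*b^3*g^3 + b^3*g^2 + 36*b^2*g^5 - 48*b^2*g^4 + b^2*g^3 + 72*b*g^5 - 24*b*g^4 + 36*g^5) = -b^5*g^2 - b^4*g^3 - 2*b^4*g^2 + 24*b^3*g^4 - 2*b^3*g^3 - b^3*g^2 + b^3 - 36*b^2*g^5 + 48*b^2*g^4 - b^2*g^3 + b^2*g - 72*b*g^5 + 24*b*g^4 - 25*b*g^2 - 36*g^5 - 25*g^3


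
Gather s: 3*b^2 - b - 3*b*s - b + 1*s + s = 3*b^2 - 2*b + s*(2 - 3*b)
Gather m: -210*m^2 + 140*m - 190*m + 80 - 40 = -210*m^2 - 50*m + 40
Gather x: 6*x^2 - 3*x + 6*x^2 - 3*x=12*x^2 - 6*x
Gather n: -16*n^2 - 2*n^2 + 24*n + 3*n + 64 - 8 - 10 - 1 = -18*n^2 + 27*n + 45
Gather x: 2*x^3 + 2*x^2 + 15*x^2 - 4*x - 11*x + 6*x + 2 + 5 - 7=2*x^3 + 17*x^2 - 9*x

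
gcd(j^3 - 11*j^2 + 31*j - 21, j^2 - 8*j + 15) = j - 3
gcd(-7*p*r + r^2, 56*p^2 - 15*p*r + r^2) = 7*p - r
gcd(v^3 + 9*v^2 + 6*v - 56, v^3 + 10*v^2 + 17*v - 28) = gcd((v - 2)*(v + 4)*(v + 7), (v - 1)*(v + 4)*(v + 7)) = v^2 + 11*v + 28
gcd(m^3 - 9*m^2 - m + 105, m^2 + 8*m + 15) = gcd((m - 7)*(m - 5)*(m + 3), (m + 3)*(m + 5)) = m + 3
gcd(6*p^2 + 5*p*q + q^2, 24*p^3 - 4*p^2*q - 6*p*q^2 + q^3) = 2*p + q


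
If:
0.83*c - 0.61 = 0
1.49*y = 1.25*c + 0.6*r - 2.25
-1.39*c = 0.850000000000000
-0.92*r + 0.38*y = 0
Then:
No Solution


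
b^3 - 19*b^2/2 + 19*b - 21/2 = (b - 7)*(b - 3/2)*(b - 1)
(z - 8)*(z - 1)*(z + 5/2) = z^3 - 13*z^2/2 - 29*z/2 + 20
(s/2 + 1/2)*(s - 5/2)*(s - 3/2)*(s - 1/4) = s^4/2 - 13*s^3/8 + s^2/4 + 61*s/32 - 15/32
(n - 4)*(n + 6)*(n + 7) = n^3 + 9*n^2 - 10*n - 168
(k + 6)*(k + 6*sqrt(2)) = k^2 + 6*k + 6*sqrt(2)*k + 36*sqrt(2)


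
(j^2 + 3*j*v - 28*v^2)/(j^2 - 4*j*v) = (j + 7*v)/j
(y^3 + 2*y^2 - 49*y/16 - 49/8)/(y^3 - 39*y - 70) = (y^2 - 49/16)/(y^2 - 2*y - 35)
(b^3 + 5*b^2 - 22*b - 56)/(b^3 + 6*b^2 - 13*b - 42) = (b - 4)/(b - 3)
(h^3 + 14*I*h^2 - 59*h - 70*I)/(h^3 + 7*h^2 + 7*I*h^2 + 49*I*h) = (h^2 + 7*I*h - 10)/(h*(h + 7))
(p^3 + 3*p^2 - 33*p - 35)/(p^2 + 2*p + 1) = (p^2 + 2*p - 35)/(p + 1)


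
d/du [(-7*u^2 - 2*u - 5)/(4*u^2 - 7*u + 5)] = 3*(19*u^2 - 10*u - 15)/(16*u^4 - 56*u^3 + 89*u^2 - 70*u + 25)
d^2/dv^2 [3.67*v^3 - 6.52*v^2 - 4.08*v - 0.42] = 22.02*v - 13.04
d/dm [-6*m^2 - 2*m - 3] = -12*m - 2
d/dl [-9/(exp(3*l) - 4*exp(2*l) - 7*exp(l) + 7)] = (27*exp(2*l) - 72*exp(l) - 63)*exp(l)/(exp(3*l) - 4*exp(2*l) - 7*exp(l) + 7)^2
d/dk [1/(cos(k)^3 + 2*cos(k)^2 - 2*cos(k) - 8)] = (3*cos(k)^2 + 4*cos(k) - 2)*sin(k)/(cos(k)^3 + 2*cos(k)^2 - 2*cos(k) - 8)^2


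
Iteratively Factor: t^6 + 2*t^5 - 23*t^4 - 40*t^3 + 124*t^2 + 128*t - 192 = (t - 1)*(t^5 + 3*t^4 - 20*t^3 - 60*t^2 + 64*t + 192) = (t - 2)*(t - 1)*(t^4 + 5*t^3 - 10*t^2 - 80*t - 96) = (t - 2)*(t - 1)*(t + 2)*(t^3 + 3*t^2 - 16*t - 48) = (t - 2)*(t - 1)*(t + 2)*(t + 3)*(t^2 - 16) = (t - 4)*(t - 2)*(t - 1)*(t + 2)*(t + 3)*(t + 4)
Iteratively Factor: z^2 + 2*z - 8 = (z + 4)*(z - 2)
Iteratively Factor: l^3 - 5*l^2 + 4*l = (l - 1)*(l^2 - 4*l) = (l - 4)*(l - 1)*(l)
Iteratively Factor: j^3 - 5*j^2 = (j - 5)*(j^2) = j*(j - 5)*(j)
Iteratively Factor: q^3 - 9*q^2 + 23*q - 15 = (q - 1)*(q^2 - 8*q + 15) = (q - 3)*(q - 1)*(q - 5)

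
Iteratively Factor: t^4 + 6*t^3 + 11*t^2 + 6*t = (t)*(t^3 + 6*t^2 + 11*t + 6) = t*(t + 2)*(t^2 + 4*t + 3) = t*(t + 1)*(t + 2)*(t + 3)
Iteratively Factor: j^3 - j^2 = (j)*(j^2 - j) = j*(j - 1)*(j)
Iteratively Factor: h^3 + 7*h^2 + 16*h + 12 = (h + 2)*(h^2 + 5*h + 6) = (h + 2)^2*(h + 3)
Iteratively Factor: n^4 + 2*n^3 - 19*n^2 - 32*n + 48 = (n + 3)*(n^3 - n^2 - 16*n + 16) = (n - 1)*(n + 3)*(n^2 - 16) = (n - 4)*(n - 1)*(n + 3)*(n + 4)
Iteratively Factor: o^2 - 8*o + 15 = (o - 3)*(o - 5)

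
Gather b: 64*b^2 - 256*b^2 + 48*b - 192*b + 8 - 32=-192*b^2 - 144*b - 24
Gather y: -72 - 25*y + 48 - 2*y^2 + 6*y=-2*y^2 - 19*y - 24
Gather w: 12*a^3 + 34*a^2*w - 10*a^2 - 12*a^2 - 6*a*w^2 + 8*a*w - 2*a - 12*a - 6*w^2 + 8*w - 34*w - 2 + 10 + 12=12*a^3 - 22*a^2 - 14*a + w^2*(-6*a - 6) + w*(34*a^2 + 8*a - 26) + 20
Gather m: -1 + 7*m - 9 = 7*m - 10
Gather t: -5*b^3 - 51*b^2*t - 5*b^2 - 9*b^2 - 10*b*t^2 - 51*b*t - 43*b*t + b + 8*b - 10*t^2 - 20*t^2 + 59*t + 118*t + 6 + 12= -5*b^3 - 14*b^2 + 9*b + t^2*(-10*b - 30) + t*(-51*b^2 - 94*b + 177) + 18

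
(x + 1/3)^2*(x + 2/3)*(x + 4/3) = x^4 + 8*x^3/3 + 7*x^2/3 + 22*x/27 + 8/81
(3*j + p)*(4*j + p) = 12*j^2 + 7*j*p + p^2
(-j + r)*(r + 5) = -j*r - 5*j + r^2 + 5*r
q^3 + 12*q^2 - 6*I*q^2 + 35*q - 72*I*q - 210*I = (q + 5)*(q + 7)*(q - 6*I)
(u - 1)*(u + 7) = u^2 + 6*u - 7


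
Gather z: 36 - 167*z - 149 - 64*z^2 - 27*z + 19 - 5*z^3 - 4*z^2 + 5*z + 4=-5*z^3 - 68*z^2 - 189*z - 90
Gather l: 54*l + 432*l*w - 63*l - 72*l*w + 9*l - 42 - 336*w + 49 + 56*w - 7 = 360*l*w - 280*w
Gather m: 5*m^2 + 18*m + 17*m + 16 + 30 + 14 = 5*m^2 + 35*m + 60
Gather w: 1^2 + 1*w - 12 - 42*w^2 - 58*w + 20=-42*w^2 - 57*w + 9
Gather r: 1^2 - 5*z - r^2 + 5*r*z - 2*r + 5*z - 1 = -r^2 + r*(5*z - 2)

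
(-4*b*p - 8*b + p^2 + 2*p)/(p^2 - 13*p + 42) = (-4*b*p - 8*b + p^2 + 2*p)/(p^2 - 13*p + 42)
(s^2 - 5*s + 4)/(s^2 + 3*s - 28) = (s - 1)/(s + 7)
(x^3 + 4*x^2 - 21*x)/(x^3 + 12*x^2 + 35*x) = (x - 3)/(x + 5)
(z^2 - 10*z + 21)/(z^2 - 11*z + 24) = (z - 7)/(z - 8)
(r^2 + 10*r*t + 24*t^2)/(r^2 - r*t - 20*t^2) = (r + 6*t)/(r - 5*t)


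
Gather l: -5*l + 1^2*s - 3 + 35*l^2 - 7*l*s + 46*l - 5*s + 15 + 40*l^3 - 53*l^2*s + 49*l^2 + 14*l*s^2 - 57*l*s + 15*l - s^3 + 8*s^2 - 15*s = 40*l^3 + l^2*(84 - 53*s) + l*(14*s^2 - 64*s + 56) - s^3 + 8*s^2 - 19*s + 12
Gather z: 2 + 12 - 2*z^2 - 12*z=-2*z^2 - 12*z + 14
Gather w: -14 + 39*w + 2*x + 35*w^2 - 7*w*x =35*w^2 + w*(39 - 7*x) + 2*x - 14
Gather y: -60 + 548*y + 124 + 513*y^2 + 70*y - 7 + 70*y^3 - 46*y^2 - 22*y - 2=70*y^3 + 467*y^2 + 596*y + 55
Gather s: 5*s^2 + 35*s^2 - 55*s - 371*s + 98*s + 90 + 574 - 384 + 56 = 40*s^2 - 328*s + 336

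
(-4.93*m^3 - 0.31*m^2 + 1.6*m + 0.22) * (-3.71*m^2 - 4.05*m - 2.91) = 18.2903*m^5 + 21.1166*m^4 + 9.6658*m^3 - 6.3941*m^2 - 5.547*m - 0.6402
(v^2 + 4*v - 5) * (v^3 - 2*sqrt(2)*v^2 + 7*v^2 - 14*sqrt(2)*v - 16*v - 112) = v^5 - 2*sqrt(2)*v^4 + 11*v^4 - 22*sqrt(2)*v^3 + 7*v^3 - 211*v^2 - 46*sqrt(2)*v^2 - 368*v + 70*sqrt(2)*v + 560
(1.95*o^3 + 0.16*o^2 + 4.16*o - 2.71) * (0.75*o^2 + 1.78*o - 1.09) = 1.4625*o^5 + 3.591*o^4 + 1.2793*o^3 + 5.1979*o^2 - 9.3582*o + 2.9539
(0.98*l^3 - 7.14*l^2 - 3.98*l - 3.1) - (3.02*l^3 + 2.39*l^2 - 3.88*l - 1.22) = -2.04*l^3 - 9.53*l^2 - 0.1*l - 1.88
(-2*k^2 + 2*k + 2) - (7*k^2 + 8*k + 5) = -9*k^2 - 6*k - 3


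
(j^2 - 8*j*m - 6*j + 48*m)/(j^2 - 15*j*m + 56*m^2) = (j - 6)/(j - 7*m)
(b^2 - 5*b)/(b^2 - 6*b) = (b - 5)/(b - 6)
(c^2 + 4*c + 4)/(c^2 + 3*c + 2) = (c + 2)/(c + 1)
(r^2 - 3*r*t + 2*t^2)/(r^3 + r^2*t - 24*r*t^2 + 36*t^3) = (r - t)/(r^2 + 3*r*t - 18*t^2)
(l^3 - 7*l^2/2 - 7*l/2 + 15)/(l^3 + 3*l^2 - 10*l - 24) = (l - 5/2)/(l + 4)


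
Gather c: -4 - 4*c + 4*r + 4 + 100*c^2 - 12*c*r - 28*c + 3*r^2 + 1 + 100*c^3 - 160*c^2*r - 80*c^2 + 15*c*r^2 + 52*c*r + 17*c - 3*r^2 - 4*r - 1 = 100*c^3 + c^2*(20 - 160*r) + c*(15*r^2 + 40*r - 15)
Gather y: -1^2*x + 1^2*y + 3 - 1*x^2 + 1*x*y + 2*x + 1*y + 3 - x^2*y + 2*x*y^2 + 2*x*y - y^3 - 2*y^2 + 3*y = -x^2 + x - y^3 + y^2*(2*x - 2) + y*(-x^2 + 3*x + 5) + 6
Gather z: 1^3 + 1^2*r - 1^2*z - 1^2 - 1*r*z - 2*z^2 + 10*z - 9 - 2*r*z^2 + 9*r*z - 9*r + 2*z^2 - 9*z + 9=-2*r*z^2 + 8*r*z - 8*r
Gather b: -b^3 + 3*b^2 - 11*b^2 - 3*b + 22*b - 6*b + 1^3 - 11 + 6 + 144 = -b^3 - 8*b^2 + 13*b + 140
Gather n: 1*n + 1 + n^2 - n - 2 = n^2 - 1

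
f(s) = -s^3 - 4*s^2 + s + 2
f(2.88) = -52.19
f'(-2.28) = 3.64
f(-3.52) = -7.47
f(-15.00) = 2462.00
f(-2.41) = -9.64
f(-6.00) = 68.00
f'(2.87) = -46.67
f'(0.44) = -3.10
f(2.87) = -51.72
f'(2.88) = -46.92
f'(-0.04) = 1.32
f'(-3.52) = -8.01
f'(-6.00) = -59.00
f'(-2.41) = 2.86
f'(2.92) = -47.94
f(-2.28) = -9.22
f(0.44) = 1.58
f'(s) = -3*s^2 - 8*s + 1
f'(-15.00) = -554.00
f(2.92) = -54.08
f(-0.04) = 1.95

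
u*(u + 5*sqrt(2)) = u^2 + 5*sqrt(2)*u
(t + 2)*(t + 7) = t^2 + 9*t + 14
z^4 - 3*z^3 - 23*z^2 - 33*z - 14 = (z - 7)*(z + 1)^2*(z + 2)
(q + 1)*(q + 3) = q^2 + 4*q + 3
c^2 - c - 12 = (c - 4)*(c + 3)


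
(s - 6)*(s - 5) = s^2 - 11*s + 30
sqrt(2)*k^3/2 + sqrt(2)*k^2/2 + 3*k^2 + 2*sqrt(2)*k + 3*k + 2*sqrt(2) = (k + sqrt(2))*(k + 2*sqrt(2))*(sqrt(2)*k/2 + sqrt(2)/2)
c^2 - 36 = (c - 6)*(c + 6)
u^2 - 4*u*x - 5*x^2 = (u - 5*x)*(u + x)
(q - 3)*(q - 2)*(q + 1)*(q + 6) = q^4 + 2*q^3 - 23*q^2 + 12*q + 36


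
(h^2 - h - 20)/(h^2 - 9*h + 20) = (h + 4)/(h - 4)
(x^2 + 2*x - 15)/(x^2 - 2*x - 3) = (x + 5)/(x + 1)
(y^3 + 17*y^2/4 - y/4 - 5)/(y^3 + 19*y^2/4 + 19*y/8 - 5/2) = 2*(y - 1)/(2*y - 1)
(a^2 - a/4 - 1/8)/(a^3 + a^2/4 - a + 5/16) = 2*(4*a + 1)/(8*a^2 + 6*a - 5)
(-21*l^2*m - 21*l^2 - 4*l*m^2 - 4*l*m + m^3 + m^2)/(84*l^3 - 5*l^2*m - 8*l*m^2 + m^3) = (-m - 1)/(4*l - m)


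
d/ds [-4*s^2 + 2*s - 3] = 2 - 8*s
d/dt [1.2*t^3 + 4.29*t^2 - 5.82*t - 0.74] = 3.6*t^2 + 8.58*t - 5.82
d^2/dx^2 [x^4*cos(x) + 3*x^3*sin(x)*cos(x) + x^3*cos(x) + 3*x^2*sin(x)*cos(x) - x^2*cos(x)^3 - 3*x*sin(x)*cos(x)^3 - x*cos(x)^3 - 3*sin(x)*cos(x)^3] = -x^4*cos(x) - 8*x^3*sin(x) - 6*x^3*sin(2*x) - x^3*cos(x) - 6*x^2*sin(x) - 6*x^2*sin(2*x) + 51*x^2*cos(x)/4 + 18*x^2*cos(2*x) + 9*x^2*cos(3*x)/4 + 3*x*sin(x) + 12*x*sin(2*x) + 3*x*sin(3*x) + 6*x*sin(4*x) + 27*x*cos(x)/4 + 12*x*cos(2*x) + 9*x*cos(3*x)/4 + 3*sin(x)/2 + 6*sin(2*x) + 3*sin(3*x)/2 + 6*sin(4*x) - 3*cos(x)/2 - 6*cos(2*x)^2 - 3*cos(2*x) - cos(3*x)/2 + 3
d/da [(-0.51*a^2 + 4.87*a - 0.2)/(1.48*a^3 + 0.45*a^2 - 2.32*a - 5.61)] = (0.7548*a^4 - 14.4152*a^3 - 0.1203*a^2 + 5.9022*a - 27.7847)/(2.1904*a^6 + 1.332*a^5 - 6.6647*a^4 - 18.6936*a^3 + 0.333399999999999*a^2 + 26.0304*a + 31.4721)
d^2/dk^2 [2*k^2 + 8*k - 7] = 4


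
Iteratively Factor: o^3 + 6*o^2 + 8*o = (o + 4)*(o^2 + 2*o) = (o + 2)*(o + 4)*(o)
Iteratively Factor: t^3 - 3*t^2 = (t)*(t^2 - 3*t) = t*(t - 3)*(t)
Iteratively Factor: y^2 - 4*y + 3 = (y - 3)*(y - 1)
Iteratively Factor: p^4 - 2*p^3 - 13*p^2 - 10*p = (p)*(p^3 - 2*p^2 - 13*p - 10) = p*(p - 5)*(p^2 + 3*p + 2) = p*(p - 5)*(p + 1)*(p + 2)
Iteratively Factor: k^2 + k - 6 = (k - 2)*(k + 3)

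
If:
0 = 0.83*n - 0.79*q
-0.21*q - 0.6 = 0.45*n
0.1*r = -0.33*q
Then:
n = -0.89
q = -0.94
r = 3.10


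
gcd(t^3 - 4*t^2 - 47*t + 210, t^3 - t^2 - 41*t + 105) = t^2 + 2*t - 35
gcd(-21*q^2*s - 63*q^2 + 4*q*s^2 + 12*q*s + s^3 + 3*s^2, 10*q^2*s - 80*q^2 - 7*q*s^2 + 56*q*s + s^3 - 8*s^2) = 1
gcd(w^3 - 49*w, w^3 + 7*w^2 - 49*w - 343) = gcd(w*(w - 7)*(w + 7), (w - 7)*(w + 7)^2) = w^2 - 49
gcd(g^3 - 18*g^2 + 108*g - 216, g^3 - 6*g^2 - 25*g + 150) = g - 6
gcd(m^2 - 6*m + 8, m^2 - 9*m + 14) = m - 2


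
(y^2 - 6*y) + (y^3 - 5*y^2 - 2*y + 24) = y^3 - 4*y^2 - 8*y + 24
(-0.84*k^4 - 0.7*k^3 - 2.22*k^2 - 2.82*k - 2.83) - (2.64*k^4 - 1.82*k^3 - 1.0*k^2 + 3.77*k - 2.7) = -3.48*k^4 + 1.12*k^3 - 1.22*k^2 - 6.59*k - 0.13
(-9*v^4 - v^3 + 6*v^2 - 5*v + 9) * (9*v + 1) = -81*v^5 - 18*v^4 + 53*v^3 - 39*v^2 + 76*v + 9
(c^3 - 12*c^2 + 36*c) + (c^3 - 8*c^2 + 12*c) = 2*c^3 - 20*c^2 + 48*c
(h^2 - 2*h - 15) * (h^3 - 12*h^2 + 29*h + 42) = h^5 - 14*h^4 + 38*h^3 + 164*h^2 - 519*h - 630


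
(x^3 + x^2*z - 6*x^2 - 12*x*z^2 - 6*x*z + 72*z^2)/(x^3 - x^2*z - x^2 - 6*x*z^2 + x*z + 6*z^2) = (x^2 + 4*x*z - 6*x - 24*z)/(x^2 + 2*x*z - x - 2*z)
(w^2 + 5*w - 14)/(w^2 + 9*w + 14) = (w - 2)/(w + 2)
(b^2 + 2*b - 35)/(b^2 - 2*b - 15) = (b + 7)/(b + 3)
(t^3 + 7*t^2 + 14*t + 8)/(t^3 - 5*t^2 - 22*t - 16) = (t + 4)/(t - 8)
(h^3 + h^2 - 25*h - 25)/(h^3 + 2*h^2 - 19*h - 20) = (h - 5)/(h - 4)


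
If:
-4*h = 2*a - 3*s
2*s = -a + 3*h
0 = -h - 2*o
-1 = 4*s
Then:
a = -1/40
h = -7/40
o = 7/80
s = -1/4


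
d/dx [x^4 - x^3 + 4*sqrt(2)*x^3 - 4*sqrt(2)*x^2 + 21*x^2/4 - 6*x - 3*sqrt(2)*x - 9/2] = 4*x^3 - 3*x^2 + 12*sqrt(2)*x^2 - 8*sqrt(2)*x + 21*x/2 - 6 - 3*sqrt(2)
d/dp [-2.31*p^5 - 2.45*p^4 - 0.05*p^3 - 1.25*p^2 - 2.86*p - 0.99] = -11.55*p^4 - 9.8*p^3 - 0.15*p^2 - 2.5*p - 2.86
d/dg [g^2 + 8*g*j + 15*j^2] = 2*g + 8*j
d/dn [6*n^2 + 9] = 12*n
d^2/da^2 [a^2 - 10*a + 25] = 2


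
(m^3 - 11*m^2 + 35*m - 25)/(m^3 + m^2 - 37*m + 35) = (m - 5)/(m + 7)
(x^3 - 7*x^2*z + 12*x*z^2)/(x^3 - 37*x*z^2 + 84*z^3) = x/(x + 7*z)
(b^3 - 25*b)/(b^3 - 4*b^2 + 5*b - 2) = b*(b^2 - 25)/(b^3 - 4*b^2 + 5*b - 2)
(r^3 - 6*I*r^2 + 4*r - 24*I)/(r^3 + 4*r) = (r - 6*I)/r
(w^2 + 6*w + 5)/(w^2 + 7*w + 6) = (w + 5)/(w + 6)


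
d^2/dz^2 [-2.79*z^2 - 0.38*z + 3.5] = -5.58000000000000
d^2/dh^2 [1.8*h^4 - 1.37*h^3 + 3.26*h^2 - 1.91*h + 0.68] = 21.6*h^2 - 8.22*h + 6.52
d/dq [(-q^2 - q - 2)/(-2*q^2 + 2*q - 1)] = (-4*q^2 - 6*q + 5)/(4*q^4 - 8*q^3 + 8*q^2 - 4*q + 1)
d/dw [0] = 0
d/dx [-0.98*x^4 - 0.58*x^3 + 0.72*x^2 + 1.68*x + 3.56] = -3.92*x^3 - 1.74*x^2 + 1.44*x + 1.68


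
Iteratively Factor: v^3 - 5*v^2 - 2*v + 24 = (v - 3)*(v^2 - 2*v - 8) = (v - 3)*(v + 2)*(v - 4)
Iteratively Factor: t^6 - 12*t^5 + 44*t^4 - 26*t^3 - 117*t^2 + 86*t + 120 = (t - 3)*(t^5 - 9*t^4 + 17*t^3 + 25*t^2 - 42*t - 40) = (t - 3)*(t + 1)*(t^4 - 10*t^3 + 27*t^2 - 2*t - 40) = (t - 3)*(t - 2)*(t + 1)*(t^3 - 8*t^2 + 11*t + 20) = (t - 3)*(t - 2)*(t + 1)^2*(t^2 - 9*t + 20) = (t - 5)*(t - 3)*(t - 2)*(t + 1)^2*(t - 4)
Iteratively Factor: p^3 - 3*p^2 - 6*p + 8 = (p - 1)*(p^2 - 2*p - 8) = (p - 4)*(p - 1)*(p + 2)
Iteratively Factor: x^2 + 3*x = (x)*(x + 3)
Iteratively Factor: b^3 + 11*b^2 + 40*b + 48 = (b + 4)*(b^2 + 7*b + 12) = (b + 3)*(b + 4)*(b + 4)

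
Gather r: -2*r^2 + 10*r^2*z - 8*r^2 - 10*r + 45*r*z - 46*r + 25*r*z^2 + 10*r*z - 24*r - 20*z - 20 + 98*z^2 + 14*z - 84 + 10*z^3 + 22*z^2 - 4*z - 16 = r^2*(10*z - 10) + r*(25*z^2 + 55*z - 80) + 10*z^3 + 120*z^2 - 10*z - 120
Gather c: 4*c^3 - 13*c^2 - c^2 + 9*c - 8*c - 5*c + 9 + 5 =4*c^3 - 14*c^2 - 4*c + 14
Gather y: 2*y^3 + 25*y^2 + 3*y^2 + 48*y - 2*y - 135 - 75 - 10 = 2*y^3 + 28*y^2 + 46*y - 220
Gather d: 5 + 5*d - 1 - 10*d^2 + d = -10*d^2 + 6*d + 4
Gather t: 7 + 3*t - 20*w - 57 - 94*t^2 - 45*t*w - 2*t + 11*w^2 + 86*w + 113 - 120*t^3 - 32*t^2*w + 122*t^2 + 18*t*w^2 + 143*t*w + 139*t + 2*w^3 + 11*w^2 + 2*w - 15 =-120*t^3 + t^2*(28 - 32*w) + t*(18*w^2 + 98*w + 140) + 2*w^3 + 22*w^2 + 68*w + 48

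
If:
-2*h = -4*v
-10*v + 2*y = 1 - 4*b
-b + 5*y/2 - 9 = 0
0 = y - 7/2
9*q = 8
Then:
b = -1/4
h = 1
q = 8/9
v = 1/2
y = 7/2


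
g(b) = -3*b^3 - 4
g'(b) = -9*b^2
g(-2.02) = 20.73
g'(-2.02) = -36.72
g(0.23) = -4.04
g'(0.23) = -0.48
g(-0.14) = -3.99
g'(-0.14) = -0.18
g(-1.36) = 3.55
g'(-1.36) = -16.65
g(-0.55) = -3.50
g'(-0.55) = -2.72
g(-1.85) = 14.99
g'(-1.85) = -30.80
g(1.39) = -12.06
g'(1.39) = -17.39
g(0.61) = -4.68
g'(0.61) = -3.35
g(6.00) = -652.00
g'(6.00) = -324.00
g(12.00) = -5188.00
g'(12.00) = -1296.00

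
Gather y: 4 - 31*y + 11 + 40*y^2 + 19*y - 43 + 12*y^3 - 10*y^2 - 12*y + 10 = 12*y^3 + 30*y^2 - 24*y - 18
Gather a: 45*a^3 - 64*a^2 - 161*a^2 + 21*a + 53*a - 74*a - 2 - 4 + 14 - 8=45*a^3 - 225*a^2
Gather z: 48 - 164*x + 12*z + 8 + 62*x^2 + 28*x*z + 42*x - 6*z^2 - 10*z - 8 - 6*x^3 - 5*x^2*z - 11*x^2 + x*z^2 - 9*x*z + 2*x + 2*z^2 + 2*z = -6*x^3 + 51*x^2 - 120*x + z^2*(x - 4) + z*(-5*x^2 + 19*x + 4) + 48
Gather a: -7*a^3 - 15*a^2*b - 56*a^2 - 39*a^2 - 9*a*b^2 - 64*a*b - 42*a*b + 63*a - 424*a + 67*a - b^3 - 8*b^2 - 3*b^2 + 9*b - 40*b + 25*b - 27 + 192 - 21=-7*a^3 + a^2*(-15*b - 95) + a*(-9*b^2 - 106*b - 294) - b^3 - 11*b^2 - 6*b + 144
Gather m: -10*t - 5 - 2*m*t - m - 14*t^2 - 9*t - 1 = m*(-2*t - 1) - 14*t^2 - 19*t - 6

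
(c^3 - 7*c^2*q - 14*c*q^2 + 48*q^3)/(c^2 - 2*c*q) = c - 5*q - 24*q^2/c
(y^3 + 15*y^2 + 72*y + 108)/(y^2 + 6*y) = y + 9 + 18/y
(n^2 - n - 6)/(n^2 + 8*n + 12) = (n - 3)/(n + 6)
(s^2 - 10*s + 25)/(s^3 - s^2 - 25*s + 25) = (s - 5)/(s^2 + 4*s - 5)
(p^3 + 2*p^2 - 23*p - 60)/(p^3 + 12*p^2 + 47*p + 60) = (p - 5)/(p + 5)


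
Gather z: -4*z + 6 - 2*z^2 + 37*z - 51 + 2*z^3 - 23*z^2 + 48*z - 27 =2*z^3 - 25*z^2 + 81*z - 72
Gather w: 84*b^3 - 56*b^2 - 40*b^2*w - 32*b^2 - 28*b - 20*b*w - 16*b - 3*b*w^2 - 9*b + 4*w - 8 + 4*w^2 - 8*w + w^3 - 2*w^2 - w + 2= 84*b^3 - 88*b^2 - 53*b + w^3 + w^2*(2 - 3*b) + w*(-40*b^2 - 20*b - 5) - 6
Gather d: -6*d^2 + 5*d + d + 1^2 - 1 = -6*d^2 + 6*d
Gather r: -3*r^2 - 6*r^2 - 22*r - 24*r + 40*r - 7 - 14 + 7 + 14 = -9*r^2 - 6*r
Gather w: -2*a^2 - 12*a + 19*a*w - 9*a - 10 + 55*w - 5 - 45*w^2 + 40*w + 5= -2*a^2 - 21*a - 45*w^2 + w*(19*a + 95) - 10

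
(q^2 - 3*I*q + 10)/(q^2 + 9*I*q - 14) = (q - 5*I)/(q + 7*I)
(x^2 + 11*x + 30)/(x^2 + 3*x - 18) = (x + 5)/(x - 3)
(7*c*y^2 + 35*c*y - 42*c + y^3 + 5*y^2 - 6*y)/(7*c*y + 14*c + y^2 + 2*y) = (y^2 + 5*y - 6)/(y + 2)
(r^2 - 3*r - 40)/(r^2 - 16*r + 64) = (r + 5)/(r - 8)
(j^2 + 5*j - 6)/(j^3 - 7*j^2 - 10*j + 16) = (j + 6)/(j^2 - 6*j - 16)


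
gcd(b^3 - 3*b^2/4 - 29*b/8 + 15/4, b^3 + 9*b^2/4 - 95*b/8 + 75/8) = b^2 - 11*b/4 + 15/8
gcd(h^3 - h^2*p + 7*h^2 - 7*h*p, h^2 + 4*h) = h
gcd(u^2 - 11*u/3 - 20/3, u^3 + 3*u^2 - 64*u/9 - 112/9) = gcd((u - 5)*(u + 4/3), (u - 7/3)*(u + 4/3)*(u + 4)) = u + 4/3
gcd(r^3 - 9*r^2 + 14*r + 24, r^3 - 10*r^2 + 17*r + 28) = r^2 - 3*r - 4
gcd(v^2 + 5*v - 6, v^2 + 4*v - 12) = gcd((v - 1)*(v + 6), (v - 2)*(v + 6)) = v + 6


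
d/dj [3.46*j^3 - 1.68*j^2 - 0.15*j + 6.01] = 10.38*j^2 - 3.36*j - 0.15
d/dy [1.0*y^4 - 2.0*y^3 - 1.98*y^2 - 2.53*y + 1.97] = 4.0*y^3 - 6.0*y^2 - 3.96*y - 2.53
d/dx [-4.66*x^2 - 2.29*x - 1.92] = -9.32*x - 2.29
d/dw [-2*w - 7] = -2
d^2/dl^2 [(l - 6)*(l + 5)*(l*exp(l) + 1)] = l^3*exp(l) + 5*l^2*exp(l) - 28*l*exp(l) - 62*exp(l) + 2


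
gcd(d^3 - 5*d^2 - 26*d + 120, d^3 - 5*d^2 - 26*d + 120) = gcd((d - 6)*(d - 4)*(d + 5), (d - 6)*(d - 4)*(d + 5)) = d^3 - 5*d^2 - 26*d + 120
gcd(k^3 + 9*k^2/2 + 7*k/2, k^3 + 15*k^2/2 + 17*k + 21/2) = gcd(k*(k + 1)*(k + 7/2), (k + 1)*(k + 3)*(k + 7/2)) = k^2 + 9*k/2 + 7/2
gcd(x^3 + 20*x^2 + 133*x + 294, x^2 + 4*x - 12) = x + 6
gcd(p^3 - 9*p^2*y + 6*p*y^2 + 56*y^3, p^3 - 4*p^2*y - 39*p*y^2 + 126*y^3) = -p + 7*y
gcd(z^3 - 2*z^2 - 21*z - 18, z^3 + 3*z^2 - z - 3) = z^2 + 4*z + 3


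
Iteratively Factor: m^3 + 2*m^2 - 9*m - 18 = (m - 3)*(m^2 + 5*m + 6) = (m - 3)*(m + 2)*(m + 3)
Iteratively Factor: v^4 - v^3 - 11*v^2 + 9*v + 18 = (v + 1)*(v^3 - 2*v^2 - 9*v + 18) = (v + 1)*(v + 3)*(v^2 - 5*v + 6) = (v - 2)*(v + 1)*(v + 3)*(v - 3)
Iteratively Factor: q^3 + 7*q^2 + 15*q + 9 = (q + 1)*(q^2 + 6*q + 9) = (q + 1)*(q + 3)*(q + 3)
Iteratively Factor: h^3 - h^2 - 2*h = (h - 2)*(h^2 + h) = (h - 2)*(h + 1)*(h)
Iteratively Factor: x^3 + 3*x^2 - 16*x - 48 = (x - 4)*(x^2 + 7*x + 12) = (x - 4)*(x + 3)*(x + 4)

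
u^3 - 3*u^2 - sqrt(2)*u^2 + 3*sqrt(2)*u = u*(u - 3)*(u - sqrt(2))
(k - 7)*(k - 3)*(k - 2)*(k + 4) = k^4 - 8*k^3 - 7*k^2 + 122*k - 168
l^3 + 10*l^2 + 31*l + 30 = (l + 2)*(l + 3)*(l + 5)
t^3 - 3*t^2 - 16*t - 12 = (t - 6)*(t + 1)*(t + 2)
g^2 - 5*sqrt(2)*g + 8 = (g - 4*sqrt(2))*(g - sqrt(2))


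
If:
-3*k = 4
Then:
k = -4/3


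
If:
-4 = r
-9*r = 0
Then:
No Solution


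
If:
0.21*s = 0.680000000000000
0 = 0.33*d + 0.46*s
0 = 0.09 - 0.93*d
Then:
No Solution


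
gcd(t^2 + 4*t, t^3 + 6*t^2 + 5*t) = t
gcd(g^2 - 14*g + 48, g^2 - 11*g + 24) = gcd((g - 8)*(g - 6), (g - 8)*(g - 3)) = g - 8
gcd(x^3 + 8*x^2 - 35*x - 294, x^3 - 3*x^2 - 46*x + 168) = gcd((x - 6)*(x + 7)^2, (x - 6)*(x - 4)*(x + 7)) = x^2 + x - 42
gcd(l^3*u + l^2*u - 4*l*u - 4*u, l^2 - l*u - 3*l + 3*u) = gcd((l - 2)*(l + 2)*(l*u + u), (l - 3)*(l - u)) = 1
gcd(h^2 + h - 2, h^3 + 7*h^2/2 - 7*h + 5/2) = h - 1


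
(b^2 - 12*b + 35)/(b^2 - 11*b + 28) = (b - 5)/(b - 4)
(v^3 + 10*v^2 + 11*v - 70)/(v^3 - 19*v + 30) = (v + 7)/(v - 3)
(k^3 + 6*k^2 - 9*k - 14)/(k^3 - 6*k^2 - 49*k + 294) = (k^2 - k - 2)/(k^2 - 13*k + 42)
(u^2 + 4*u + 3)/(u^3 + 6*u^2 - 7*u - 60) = (u^2 + 4*u + 3)/(u^3 + 6*u^2 - 7*u - 60)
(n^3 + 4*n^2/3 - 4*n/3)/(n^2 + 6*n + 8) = n*(3*n - 2)/(3*(n + 4))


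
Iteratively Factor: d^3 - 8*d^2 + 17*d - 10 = (d - 2)*(d^2 - 6*d + 5) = (d - 5)*(d - 2)*(d - 1)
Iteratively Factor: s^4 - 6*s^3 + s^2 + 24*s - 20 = (s - 5)*(s^3 - s^2 - 4*s + 4) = (s - 5)*(s + 2)*(s^2 - 3*s + 2) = (s - 5)*(s - 1)*(s + 2)*(s - 2)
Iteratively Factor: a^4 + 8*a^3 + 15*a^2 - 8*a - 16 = (a + 4)*(a^3 + 4*a^2 - a - 4) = (a - 1)*(a + 4)*(a^2 + 5*a + 4) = (a - 1)*(a + 4)^2*(a + 1)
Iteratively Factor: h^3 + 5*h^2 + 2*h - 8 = (h + 4)*(h^2 + h - 2) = (h + 2)*(h + 4)*(h - 1)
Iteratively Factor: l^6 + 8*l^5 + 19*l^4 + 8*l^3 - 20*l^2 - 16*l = (l + 2)*(l^5 + 6*l^4 + 7*l^3 - 6*l^2 - 8*l) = l*(l + 2)*(l^4 + 6*l^3 + 7*l^2 - 6*l - 8) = l*(l + 2)^2*(l^3 + 4*l^2 - l - 4) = l*(l - 1)*(l + 2)^2*(l^2 + 5*l + 4) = l*(l - 1)*(l + 2)^2*(l + 4)*(l + 1)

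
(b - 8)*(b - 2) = b^2 - 10*b + 16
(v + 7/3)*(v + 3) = v^2 + 16*v/3 + 7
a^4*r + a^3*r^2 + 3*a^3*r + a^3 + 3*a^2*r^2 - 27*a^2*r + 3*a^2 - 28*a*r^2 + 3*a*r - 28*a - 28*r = (a - 4)*(a + 7)*(a + r)*(a*r + 1)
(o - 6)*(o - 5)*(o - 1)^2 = o^4 - 13*o^3 + 53*o^2 - 71*o + 30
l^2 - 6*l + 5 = (l - 5)*(l - 1)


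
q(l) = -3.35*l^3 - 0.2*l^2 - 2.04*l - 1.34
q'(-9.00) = -812.49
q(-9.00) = 2442.97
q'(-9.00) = -812.49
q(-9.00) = 2442.97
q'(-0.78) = -7.84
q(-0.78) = 1.72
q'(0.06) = -2.10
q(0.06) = -1.46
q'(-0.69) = -6.55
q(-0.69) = 1.07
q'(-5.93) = -353.08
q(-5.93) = 702.29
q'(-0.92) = -10.18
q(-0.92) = 2.98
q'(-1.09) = -13.54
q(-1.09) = 4.98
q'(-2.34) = -56.13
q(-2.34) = 45.26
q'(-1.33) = -19.29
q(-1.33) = 8.90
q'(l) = -10.05*l^2 - 0.4*l - 2.04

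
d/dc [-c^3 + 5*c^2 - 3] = c*(10 - 3*c)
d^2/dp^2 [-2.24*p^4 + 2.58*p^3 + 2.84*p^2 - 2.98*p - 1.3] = -26.88*p^2 + 15.48*p + 5.68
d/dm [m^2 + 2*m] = 2*m + 2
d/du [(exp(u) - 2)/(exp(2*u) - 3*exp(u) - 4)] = (-exp(2*u) + 4*exp(u) - 10)*exp(u)/(exp(4*u) - 6*exp(3*u) + exp(2*u) + 24*exp(u) + 16)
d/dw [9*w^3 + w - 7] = 27*w^2 + 1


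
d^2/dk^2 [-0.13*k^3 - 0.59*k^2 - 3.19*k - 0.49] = -0.78*k - 1.18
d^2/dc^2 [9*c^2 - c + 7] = 18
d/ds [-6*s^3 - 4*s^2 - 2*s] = -18*s^2 - 8*s - 2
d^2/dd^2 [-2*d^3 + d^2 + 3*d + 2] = 2 - 12*d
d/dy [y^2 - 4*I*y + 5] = 2*y - 4*I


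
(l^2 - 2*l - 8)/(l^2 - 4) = (l - 4)/(l - 2)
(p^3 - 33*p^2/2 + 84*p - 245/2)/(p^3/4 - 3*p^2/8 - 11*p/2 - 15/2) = 4*(-2*p^3 + 33*p^2 - 168*p + 245)/(-2*p^3 + 3*p^2 + 44*p + 60)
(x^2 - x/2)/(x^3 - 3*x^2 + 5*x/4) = 2/(2*x - 5)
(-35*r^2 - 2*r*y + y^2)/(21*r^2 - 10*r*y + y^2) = (5*r + y)/(-3*r + y)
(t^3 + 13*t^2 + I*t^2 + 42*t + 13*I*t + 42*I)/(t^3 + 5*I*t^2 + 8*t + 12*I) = (t^2 + 13*t + 42)/(t^2 + 4*I*t + 12)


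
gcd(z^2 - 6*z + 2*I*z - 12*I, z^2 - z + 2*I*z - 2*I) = z + 2*I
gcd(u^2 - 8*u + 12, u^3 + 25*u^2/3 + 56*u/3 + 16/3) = 1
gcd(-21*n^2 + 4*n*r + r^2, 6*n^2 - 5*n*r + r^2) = -3*n + r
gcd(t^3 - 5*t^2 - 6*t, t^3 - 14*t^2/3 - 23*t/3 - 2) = t^2 - 5*t - 6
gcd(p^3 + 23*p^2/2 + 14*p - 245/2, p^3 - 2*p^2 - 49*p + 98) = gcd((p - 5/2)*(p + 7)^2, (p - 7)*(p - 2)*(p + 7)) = p + 7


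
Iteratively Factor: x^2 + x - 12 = (x - 3)*(x + 4)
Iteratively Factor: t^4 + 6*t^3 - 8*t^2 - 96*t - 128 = (t + 4)*(t^3 + 2*t^2 - 16*t - 32) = (t + 2)*(t + 4)*(t^2 - 16) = (t - 4)*(t + 2)*(t + 4)*(t + 4)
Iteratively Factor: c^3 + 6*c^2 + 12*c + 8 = (c + 2)*(c^2 + 4*c + 4) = (c + 2)^2*(c + 2)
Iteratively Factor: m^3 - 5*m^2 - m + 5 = (m + 1)*(m^2 - 6*m + 5) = (m - 5)*(m + 1)*(m - 1)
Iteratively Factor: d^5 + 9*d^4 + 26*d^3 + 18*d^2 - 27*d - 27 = (d + 3)*(d^4 + 6*d^3 + 8*d^2 - 6*d - 9) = (d - 1)*(d + 3)*(d^3 + 7*d^2 + 15*d + 9) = (d - 1)*(d + 1)*(d + 3)*(d^2 + 6*d + 9) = (d - 1)*(d + 1)*(d + 3)^2*(d + 3)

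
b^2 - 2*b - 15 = (b - 5)*(b + 3)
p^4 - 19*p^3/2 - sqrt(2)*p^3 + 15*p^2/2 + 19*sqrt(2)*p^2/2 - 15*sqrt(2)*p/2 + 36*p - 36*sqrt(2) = (p - 8)*(p - 3)*(p + 3/2)*(p - sqrt(2))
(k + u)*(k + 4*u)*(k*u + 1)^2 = k^4*u^2 + 5*k^3*u^3 + 2*k^3*u + 4*k^2*u^4 + 10*k^2*u^2 + k^2 + 8*k*u^3 + 5*k*u + 4*u^2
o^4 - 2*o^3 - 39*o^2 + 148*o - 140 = (o - 5)*(o - 2)^2*(o + 7)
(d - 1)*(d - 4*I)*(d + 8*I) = d^3 - d^2 + 4*I*d^2 + 32*d - 4*I*d - 32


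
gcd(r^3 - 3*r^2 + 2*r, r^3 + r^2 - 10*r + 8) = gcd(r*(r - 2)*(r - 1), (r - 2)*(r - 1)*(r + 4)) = r^2 - 3*r + 2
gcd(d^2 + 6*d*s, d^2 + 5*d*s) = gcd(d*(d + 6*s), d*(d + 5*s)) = d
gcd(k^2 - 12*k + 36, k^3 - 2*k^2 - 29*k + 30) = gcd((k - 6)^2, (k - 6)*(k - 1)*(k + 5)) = k - 6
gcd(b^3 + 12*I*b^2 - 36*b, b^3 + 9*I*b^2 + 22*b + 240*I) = b + 6*I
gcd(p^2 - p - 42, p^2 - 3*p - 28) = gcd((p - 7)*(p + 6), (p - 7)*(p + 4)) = p - 7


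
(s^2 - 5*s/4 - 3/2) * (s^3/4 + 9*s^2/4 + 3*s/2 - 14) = s^5/4 + 31*s^4/16 - 27*s^3/16 - 77*s^2/4 + 61*s/4 + 21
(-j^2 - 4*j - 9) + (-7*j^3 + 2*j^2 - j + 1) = -7*j^3 + j^2 - 5*j - 8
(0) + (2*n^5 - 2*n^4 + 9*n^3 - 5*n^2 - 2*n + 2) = 2*n^5 - 2*n^4 + 9*n^3 - 5*n^2 - 2*n + 2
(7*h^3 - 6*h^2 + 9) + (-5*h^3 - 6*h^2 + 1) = 2*h^3 - 12*h^2 + 10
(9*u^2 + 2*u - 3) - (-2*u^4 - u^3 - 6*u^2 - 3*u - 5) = 2*u^4 + u^3 + 15*u^2 + 5*u + 2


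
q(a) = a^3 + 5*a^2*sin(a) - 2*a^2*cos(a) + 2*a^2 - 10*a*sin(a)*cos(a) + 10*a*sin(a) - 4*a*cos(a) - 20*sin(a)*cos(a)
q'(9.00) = -81.63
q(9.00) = 1316.71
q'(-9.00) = -85.65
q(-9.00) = -555.73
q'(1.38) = 75.89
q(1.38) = 21.27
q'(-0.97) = 5.83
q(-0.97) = 11.02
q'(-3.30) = 0.84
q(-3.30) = -4.33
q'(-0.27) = -19.89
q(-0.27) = 6.10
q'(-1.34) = 12.49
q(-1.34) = 7.36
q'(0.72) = 12.04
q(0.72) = -8.56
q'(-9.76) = -59.04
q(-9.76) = -495.68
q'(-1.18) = 10.68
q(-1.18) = 9.24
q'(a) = 2*a^2*sin(a) + 5*a^2*cos(a) + 3*a^2 + 10*a*sin(a)^2 + 14*a*sin(a) - 10*a*cos(a)^2 + 6*a*cos(a) + 4*a + 20*sin(a)^2 - 10*sin(a)*cos(a) + 10*sin(a) - 20*cos(a)^2 - 4*cos(a)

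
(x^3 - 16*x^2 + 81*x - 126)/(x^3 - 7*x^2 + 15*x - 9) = (x^2 - 13*x + 42)/(x^2 - 4*x + 3)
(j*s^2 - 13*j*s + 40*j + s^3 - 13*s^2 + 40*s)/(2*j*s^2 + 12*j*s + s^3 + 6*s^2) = (j*s^2 - 13*j*s + 40*j + s^3 - 13*s^2 + 40*s)/(s*(2*j*s + 12*j + s^2 + 6*s))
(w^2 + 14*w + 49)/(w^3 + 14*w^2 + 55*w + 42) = (w + 7)/(w^2 + 7*w + 6)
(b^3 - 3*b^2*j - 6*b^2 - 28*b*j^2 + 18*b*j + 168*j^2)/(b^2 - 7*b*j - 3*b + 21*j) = (b^2 + 4*b*j - 6*b - 24*j)/(b - 3)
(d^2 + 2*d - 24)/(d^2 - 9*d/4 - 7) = 4*(d + 6)/(4*d + 7)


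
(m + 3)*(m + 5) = m^2 + 8*m + 15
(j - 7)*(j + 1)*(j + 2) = j^3 - 4*j^2 - 19*j - 14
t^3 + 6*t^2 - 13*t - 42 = (t - 3)*(t + 2)*(t + 7)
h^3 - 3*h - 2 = (h - 2)*(h + 1)^2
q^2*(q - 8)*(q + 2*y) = q^4 + 2*q^3*y - 8*q^3 - 16*q^2*y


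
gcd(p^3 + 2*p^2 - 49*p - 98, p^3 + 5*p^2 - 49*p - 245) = p^2 - 49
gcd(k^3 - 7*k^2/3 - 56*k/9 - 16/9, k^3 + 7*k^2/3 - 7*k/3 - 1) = k + 1/3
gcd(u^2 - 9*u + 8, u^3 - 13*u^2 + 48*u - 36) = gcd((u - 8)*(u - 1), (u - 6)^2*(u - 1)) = u - 1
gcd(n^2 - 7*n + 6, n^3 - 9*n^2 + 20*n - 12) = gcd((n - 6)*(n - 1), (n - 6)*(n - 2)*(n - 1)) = n^2 - 7*n + 6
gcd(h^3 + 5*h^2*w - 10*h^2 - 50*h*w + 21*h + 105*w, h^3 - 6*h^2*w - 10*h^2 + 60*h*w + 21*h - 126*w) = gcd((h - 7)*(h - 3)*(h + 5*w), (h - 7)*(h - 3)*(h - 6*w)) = h^2 - 10*h + 21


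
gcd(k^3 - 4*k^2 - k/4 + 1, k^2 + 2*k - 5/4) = k - 1/2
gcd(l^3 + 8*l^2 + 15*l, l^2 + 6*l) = l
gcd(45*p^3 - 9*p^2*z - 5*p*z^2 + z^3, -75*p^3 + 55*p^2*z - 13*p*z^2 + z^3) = 15*p^2 - 8*p*z + z^2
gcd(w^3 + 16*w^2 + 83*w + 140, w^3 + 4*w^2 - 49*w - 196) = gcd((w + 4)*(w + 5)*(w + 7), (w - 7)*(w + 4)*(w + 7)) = w^2 + 11*w + 28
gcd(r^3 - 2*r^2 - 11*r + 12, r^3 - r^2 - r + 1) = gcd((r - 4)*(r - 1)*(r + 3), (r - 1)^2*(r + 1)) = r - 1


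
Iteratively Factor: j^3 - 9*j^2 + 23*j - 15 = (j - 3)*(j^2 - 6*j + 5) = (j - 5)*(j - 3)*(j - 1)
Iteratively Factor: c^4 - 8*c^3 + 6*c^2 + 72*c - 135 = (c + 3)*(c^3 - 11*c^2 + 39*c - 45) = (c - 5)*(c + 3)*(c^2 - 6*c + 9) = (c - 5)*(c - 3)*(c + 3)*(c - 3)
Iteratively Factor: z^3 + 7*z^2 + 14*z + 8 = (z + 2)*(z^2 + 5*z + 4) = (z + 2)*(z + 4)*(z + 1)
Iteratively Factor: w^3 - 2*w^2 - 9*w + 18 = (w - 3)*(w^2 + w - 6) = (w - 3)*(w - 2)*(w + 3)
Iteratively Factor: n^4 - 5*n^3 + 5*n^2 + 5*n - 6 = (n - 3)*(n^3 - 2*n^2 - n + 2) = (n - 3)*(n - 2)*(n^2 - 1) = (n - 3)*(n - 2)*(n - 1)*(n + 1)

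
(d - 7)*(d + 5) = d^2 - 2*d - 35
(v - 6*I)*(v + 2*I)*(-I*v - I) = -I*v^3 - 4*v^2 - I*v^2 - 4*v - 12*I*v - 12*I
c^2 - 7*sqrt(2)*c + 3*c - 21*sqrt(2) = (c + 3)*(c - 7*sqrt(2))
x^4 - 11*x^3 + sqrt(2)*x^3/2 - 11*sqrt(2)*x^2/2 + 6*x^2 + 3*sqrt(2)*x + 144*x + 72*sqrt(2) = (x - 8)*(x - 6)*(x + 3)*(x + sqrt(2)/2)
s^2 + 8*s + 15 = (s + 3)*(s + 5)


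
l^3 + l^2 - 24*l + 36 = (l - 3)*(l - 2)*(l + 6)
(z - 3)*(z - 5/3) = z^2 - 14*z/3 + 5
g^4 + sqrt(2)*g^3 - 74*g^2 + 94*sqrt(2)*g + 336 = (g - 4*sqrt(2))*(g - 3*sqrt(2))*(g + sqrt(2))*(g + 7*sqrt(2))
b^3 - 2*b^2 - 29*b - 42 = (b - 7)*(b + 2)*(b + 3)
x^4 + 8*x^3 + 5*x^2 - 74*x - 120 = (x - 3)*(x + 2)*(x + 4)*(x + 5)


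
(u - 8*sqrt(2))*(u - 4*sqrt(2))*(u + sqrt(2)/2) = u^3 - 23*sqrt(2)*u^2/2 + 52*u + 32*sqrt(2)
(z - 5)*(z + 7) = z^2 + 2*z - 35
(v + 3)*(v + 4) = v^2 + 7*v + 12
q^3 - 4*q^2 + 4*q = q*(q - 2)^2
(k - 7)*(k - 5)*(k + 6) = k^3 - 6*k^2 - 37*k + 210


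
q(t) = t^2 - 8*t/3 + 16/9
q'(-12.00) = -26.67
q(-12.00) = 177.78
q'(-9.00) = -20.67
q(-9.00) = 106.78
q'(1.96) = 1.25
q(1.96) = 0.39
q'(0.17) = -2.33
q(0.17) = 1.35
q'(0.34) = -1.99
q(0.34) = 0.99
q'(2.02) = 1.37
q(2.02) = 0.47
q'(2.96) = 3.25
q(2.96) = 2.65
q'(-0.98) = -4.63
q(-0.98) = 5.35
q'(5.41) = 8.15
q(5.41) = 16.62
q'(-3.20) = -9.07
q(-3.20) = 20.55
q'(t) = 2*t - 8/3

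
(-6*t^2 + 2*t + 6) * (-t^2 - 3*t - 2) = 6*t^4 + 16*t^3 - 22*t - 12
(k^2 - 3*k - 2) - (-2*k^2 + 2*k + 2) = 3*k^2 - 5*k - 4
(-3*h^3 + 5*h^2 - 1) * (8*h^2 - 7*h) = -24*h^5 + 61*h^4 - 35*h^3 - 8*h^2 + 7*h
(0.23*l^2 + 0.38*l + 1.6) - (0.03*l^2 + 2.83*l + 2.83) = 0.2*l^2 - 2.45*l - 1.23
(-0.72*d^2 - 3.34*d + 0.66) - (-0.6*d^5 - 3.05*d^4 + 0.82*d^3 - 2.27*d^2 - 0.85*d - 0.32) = 0.6*d^5 + 3.05*d^4 - 0.82*d^3 + 1.55*d^2 - 2.49*d + 0.98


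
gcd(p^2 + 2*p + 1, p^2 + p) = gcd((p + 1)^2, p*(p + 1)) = p + 1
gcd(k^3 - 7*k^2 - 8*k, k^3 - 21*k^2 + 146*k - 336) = k - 8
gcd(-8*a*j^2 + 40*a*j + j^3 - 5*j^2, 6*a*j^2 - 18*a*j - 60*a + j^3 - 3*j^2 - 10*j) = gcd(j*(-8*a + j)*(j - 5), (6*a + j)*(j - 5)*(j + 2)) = j - 5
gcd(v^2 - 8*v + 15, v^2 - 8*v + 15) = v^2 - 8*v + 15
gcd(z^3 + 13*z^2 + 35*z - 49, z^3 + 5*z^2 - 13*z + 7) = z^2 + 6*z - 7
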